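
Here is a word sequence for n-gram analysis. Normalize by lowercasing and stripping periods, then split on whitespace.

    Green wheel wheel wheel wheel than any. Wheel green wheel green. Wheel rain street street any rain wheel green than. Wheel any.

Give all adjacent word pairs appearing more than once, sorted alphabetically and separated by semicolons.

Bigram counts meeting the condition (more than once):
  green wheel: 3
  wheel green: 3
  wheel wheel: 3

green wheel; wheel green; wheel wheel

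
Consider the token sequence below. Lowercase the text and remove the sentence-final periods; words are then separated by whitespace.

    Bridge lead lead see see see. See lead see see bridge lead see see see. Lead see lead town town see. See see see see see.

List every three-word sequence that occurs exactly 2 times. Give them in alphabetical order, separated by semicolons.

Trigram counts meeting the condition (exactly 2 times):
  see lead see: 2
  see see lead: 2

see lead see; see see lead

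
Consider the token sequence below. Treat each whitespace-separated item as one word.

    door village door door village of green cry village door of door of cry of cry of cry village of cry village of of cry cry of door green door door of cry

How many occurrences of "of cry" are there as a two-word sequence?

6

Scanning the 32 overlapping bigram windows for "of cry":
  position 13–14: of cry
  position 15–16: of cry
  position 17–18: of cry
  position 20–21: of cry
  position 24–25: of cry
  position 32–33: of cry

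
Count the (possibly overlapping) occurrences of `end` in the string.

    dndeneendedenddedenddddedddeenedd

3

Sliding a length-3 window over the 33 characters (31 positions):
  position 7–9: end
  position 12–14: end
  position 18–20: end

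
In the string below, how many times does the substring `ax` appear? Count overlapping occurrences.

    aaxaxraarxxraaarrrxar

2

Sliding a length-2 window over the 21 characters (20 positions):
  position 2–3: ax
  position 4–5: ax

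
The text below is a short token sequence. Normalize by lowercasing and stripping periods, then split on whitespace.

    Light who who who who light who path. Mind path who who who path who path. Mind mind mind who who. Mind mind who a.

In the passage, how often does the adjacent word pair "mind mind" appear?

3

Scanning the 24 overlapping bigram windows for "mind mind":
  position 17–18: mind mind
  position 18–19: mind mind
  position 22–23: mind mind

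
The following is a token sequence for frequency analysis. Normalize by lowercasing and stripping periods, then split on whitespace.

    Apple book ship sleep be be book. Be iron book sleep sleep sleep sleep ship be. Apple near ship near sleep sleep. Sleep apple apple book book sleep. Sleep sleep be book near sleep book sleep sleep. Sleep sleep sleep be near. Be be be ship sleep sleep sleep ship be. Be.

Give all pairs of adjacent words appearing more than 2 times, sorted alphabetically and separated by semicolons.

Bigram counts meeting the condition (more than 2 times):
  be be: 4
  book sleep: 3
  sleep be: 3
  sleep sleep: 13

be be; book sleep; sleep be; sleep sleep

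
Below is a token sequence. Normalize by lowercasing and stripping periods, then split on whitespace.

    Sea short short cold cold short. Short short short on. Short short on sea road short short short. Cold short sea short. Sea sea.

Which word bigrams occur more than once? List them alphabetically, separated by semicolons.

Bigram counts meeting the condition (more than once):
  cold short: 2
  sea short: 2
  short cold: 2
  short on: 2
  short sea: 2
  short short: 7

cold short; sea short; short cold; short on; short sea; short short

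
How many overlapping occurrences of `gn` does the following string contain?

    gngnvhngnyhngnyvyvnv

4

Sliding a length-2 window over the 20 characters (19 positions):
  position 1–2: gn
  position 3–4: gn
  position 8–9: gn
  position 13–14: gn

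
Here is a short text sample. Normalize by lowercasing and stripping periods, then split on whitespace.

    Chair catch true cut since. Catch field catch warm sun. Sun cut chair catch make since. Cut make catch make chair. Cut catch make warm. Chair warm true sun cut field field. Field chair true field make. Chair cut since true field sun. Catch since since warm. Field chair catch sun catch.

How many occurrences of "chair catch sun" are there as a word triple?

1

Scanning the 50 overlapping trigram windows for "chair catch sun":
  position 49–51: chair catch sun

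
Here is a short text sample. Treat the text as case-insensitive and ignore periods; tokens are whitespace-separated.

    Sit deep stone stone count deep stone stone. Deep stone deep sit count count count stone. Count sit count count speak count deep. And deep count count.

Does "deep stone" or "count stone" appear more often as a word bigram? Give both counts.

"deep stone": 3 occurrences
"count stone": 1 occurrence

"deep stone" (3 vs 1)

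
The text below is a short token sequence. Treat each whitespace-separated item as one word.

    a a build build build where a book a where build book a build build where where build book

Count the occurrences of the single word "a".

5

Scanning the 19 tokens for "a":
  position 1: a
  position 2: a
  position 7: a
  position 9: a
  position 13: a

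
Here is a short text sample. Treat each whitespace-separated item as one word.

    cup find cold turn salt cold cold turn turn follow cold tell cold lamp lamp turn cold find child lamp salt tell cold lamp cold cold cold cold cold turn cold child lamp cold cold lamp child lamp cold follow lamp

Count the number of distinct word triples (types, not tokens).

33

41 tokens → 39 trigram windows in total.
Repeated trigrams (each contributes count−1 duplicates):
  cold cold cold: 3
  child lamp cold: 2
  cold cold turn: 2
  lamp cold cold: 2
  tell cold lamp: 2
6 duplicate windows → 39 − 6 = 33 distinct.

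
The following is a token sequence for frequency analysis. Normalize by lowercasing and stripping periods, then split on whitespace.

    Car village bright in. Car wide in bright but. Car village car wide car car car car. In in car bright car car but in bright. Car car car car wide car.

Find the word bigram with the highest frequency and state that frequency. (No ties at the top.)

Bigram frequencies (highest first):
  car car: 7
  car wide: 3
  car village: 2
  in car: 2
  in bright: 2
  wide car: 2
  … (12 more, each ≤ 2)

"car car", 7 times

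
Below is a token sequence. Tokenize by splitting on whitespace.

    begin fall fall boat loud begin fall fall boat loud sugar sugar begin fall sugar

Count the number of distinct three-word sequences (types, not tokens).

10

15 tokens → 13 trigram windows in total.
Repeated trigrams (each contributes count−1 duplicates):
  begin fall fall: 2
  fall boat loud: 2
  fall fall boat: 2
3 duplicate windows → 13 − 3 = 10 distinct.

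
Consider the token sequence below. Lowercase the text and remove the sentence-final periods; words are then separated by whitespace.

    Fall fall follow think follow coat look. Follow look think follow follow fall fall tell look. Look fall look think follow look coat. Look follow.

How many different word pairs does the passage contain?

25 tokens → 24 bigram windows in total.
Repeated bigrams (each contributes count−1 duplicates):
  think follow: 3
  coat look: 2
  fall fall: 2
  follow look: 2
  look follow: 2
  look think: 2
7 duplicate windows → 24 − 7 = 17 distinct.

17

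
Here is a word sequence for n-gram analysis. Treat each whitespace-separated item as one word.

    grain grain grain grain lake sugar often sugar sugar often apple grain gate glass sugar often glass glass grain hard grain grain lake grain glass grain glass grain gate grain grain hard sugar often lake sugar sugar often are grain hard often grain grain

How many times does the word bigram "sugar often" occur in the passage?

Scanning the 43 overlapping bigram windows for "sugar often":
  position 6–7: sugar often
  position 9–10: sugar often
  position 15–16: sugar often
  position 33–34: sugar often
  position 37–38: sugar often

5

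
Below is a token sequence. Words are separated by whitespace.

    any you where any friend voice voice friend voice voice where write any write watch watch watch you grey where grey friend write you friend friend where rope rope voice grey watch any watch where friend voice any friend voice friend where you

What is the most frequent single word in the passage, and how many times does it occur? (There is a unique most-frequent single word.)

"friend", 8 times

Unigram frequencies (highest first):
  friend: 8
  voice: 7
  where: 6
  any: 5
  watch: 5
  you: 4
  … (3 more, each ≤ 3)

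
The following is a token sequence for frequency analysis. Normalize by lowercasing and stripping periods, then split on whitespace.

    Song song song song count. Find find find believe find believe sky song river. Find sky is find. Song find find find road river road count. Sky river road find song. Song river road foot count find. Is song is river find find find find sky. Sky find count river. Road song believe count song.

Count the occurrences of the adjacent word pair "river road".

4

Scanning the 54 overlapping bigram windows for "river road":
  position 24–25: river road
  position 28–29: river road
  position 33–34: river road
  position 50–51: river road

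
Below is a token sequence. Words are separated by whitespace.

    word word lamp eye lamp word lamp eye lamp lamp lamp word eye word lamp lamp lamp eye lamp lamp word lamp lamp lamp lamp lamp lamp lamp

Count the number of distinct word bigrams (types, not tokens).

28 tokens → 27 bigram windows in total.
Repeated bigrams (each contributes count−1 duplicates):
  lamp lamp: 11
  word lamp: 4
  eye lamp: 3
  lamp eye: 3
  lamp word: 3
19 duplicate windows → 27 − 19 = 8 distinct.

8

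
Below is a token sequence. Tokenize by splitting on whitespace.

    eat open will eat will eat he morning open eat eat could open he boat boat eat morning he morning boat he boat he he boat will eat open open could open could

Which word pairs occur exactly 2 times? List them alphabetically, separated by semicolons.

Bigram counts meeting the condition (exactly 2 times):
  boat he: 2
  could open: 2
  eat open: 2
  he morning: 2
  open could: 2

boat he; could open; eat open; he morning; open could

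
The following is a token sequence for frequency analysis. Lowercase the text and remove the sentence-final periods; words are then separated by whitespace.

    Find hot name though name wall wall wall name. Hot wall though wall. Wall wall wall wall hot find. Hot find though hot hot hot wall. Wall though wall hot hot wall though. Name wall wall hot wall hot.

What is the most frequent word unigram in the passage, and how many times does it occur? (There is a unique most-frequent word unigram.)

Unigram frequencies (highest first):
  wall: 16
  hot: 11
  though: 5
  name: 4
  find: 3

"wall", 16 times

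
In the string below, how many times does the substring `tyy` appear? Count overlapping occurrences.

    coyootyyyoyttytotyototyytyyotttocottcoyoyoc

Sliding a length-3 window over the 43 characters (41 positions):
  position 6–8: tyy
  position 22–24: tyy
  position 25–27: tyy

3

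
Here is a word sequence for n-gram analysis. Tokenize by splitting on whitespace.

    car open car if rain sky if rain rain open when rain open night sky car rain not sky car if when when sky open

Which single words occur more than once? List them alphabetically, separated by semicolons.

car; if; open; rain; sky; when

Unigram counts meeting the condition (more than once):
  car: 4
  if: 3
  open: 4
  rain: 5
  sky: 4
  when: 3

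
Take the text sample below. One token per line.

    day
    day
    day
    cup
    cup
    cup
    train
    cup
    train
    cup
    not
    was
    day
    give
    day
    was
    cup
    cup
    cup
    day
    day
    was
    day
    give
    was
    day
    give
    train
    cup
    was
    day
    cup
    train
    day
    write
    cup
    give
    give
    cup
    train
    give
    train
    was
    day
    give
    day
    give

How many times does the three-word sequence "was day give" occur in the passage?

4

Scanning the 45 overlapping trigram windows for "was day give":
  position 12–14: was day give
  position 22–24: was day give
  position 25–27: was day give
  position 43–45: was day give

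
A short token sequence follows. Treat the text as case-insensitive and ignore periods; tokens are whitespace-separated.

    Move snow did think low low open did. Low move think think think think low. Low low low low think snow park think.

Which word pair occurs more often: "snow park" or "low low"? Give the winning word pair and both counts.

"snow park": 1 occurrence
"low low": 5 occurrences

"low low" (5 vs 1)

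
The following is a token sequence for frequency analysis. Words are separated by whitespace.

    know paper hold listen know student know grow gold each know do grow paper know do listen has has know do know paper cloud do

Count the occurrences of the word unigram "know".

Scanning the 25 tokens for "know":
  position 1: know
  position 5: know
  position 7: know
  position 11: know
  position 15: know
  position 20: know
  position 22: know

7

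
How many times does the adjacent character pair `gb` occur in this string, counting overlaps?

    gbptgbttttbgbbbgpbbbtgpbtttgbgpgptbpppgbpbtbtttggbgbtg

7

Sliding a length-2 window over the 54 characters (53 positions):
  position 1–2: gb
  position 5–6: gb
  position 12–13: gb
  position 28–29: gb
  position 39–40: gb
  position 49–50: gb
  position 51–52: gb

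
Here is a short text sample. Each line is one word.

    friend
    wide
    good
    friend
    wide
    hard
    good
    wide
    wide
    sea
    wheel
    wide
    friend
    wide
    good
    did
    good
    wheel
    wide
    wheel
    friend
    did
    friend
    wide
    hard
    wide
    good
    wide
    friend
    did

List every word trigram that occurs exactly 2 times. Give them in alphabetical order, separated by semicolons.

friend wide good; friend wide hard

Trigram counts meeting the condition (exactly 2 times):
  friend wide good: 2
  friend wide hard: 2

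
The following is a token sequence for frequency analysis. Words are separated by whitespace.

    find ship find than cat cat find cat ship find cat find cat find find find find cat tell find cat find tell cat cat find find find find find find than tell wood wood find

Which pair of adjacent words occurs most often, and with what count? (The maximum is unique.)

"find find", 8 times

Bigram frequencies (highest first):
  find find: 8
  cat find: 5
  find cat: 5
  ship find: 2
  find than: 2
  cat cat: 2
  … (11 more, each ≤ 1)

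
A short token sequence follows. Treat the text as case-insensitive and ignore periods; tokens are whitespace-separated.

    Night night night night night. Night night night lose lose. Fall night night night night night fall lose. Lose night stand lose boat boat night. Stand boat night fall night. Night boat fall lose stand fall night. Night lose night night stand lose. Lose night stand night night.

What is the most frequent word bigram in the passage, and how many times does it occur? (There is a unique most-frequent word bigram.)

Bigram frequencies (highest first):
  night night: 15
  night stand: 4
  lose lose: 3
  fall night: 3
  lose night: 3
  night lose: 2
  … (13 more, each ≤ 2)

"night night", 15 times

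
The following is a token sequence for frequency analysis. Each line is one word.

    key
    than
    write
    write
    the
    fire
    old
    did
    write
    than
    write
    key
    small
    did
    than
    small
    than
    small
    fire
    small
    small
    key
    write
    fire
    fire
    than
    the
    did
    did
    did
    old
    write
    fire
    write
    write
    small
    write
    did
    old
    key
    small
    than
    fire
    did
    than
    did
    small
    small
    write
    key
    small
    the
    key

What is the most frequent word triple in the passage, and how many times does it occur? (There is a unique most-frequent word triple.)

Trigram frequencies (highest first):
  write key small: 2
  key than write: 1
  than write write: 1
  write write the: 1
  write the fire: 1
  the fire old: 1
  … (44 more, each ≤ 1)

"write key small", 2 times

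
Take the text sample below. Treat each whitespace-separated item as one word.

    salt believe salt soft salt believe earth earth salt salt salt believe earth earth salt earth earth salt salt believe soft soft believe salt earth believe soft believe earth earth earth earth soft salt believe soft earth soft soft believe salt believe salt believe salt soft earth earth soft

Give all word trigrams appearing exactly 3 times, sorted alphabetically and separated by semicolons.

Trigram counts meeting the condition (exactly 3 times):
  believe earth earth: 3
  earth earth salt: 3
  salt believe salt: 3

believe earth earth; earth earth salt; salt believe salt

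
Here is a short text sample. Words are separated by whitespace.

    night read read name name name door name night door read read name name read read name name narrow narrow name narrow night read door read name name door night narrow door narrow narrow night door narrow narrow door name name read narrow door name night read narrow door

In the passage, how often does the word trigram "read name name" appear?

Scanning the 47 overlapping trigram windows for "read name name":
  position 3–5: read name name
  position 12–14: read name name
  position 16–18: read name name
  position 26–28: read name name

4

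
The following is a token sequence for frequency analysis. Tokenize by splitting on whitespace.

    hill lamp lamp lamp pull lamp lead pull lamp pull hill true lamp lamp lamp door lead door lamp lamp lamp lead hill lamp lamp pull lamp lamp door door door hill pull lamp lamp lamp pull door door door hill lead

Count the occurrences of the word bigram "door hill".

2

Scanning the 41 overlapping bigram windows for "door hill":
  position 31–32: door hill
  position 40–41: door hill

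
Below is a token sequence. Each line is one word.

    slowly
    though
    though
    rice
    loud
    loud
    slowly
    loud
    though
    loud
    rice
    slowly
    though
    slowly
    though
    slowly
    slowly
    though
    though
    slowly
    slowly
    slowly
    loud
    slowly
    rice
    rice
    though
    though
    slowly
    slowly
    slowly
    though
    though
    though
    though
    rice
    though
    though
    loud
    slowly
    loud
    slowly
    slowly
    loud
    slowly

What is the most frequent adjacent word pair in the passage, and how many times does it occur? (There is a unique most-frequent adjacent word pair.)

Bigram frequencies (highest first):
  though though: 7
  slowly slowly: 6
  slowly though: 5
  loud slowly: 5
  slowly loud: 4
  though slowly: 4
  … (10 more, each ≤ 2)

"though though", 7 times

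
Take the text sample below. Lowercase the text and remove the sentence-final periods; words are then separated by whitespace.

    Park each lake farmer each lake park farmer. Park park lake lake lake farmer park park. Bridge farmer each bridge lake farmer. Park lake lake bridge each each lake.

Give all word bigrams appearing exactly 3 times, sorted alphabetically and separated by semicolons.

Bigram counts meeting the condition (exactly 3 times):
  each lake: 3
  farmer park: 3
  lake farmer: 3
  lake lake: 3

each lake; farmer park; lake farmer; lake lake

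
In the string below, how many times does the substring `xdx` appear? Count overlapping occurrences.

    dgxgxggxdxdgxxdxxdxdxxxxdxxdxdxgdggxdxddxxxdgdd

Sliding a length-3 window over the 47 characters (45 positions):
  position 8–10: xdx
  position 14–16: xdx
  position 17–19: xdx
  position 19–21: xdx
  position 24–26: xdx
  position 27–29: xdx
  position 29–31: xdx
  position 36–38: xdx

8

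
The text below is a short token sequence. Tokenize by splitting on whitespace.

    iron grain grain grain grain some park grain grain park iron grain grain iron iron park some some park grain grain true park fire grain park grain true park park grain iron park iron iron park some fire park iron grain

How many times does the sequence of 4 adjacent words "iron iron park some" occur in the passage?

Scanning the 38 overlapping 4-gram windows for "iron iron park some":
  position 14–17: iron iron park some
  position 34–37: iron iron park some

2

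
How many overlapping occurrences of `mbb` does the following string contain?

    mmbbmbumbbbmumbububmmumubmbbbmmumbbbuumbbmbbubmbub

6

Sliding a length-3 window over the 50 characters (48 positions):
  position 2–4: mbb
  position 8–10: mbb
  position 26–28: mbb
  position 33–35: mbb
  position 39–41: mbb
  position 42–44: mbb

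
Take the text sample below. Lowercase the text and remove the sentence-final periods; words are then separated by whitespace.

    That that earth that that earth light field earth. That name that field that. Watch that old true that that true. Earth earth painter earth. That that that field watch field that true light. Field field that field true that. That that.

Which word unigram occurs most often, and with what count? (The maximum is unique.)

Unigram frequencies (highest first):
  that: 18
  field: 7
  earth: 6
  true: 4
  light: 2
  watch: 2
  … (3 more, each ≤ 1)

"that", 18 times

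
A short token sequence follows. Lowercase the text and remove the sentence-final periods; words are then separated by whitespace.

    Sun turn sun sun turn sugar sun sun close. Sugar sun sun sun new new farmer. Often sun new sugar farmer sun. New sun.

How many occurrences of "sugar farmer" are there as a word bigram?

Scanning the 23 overlapping bigram windows for "sugar farmer":
  position 20–21: sugar farmer

1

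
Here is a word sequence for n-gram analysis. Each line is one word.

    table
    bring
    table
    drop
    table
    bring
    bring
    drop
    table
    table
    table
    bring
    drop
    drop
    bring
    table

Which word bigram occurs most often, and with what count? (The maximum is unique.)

Bigram frequencies (highest first):
  table bring: 3
  bring table: 2
  drop table: 2
  bring drop: 2
  table table: 2
  table drop: 1
  … (3 more, each ≤ 1)

"table bring", 3 times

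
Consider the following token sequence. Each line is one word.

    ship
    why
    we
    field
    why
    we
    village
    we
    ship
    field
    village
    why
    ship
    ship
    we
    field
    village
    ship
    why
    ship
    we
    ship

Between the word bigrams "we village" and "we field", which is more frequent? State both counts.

"we village": 1 occurrence
"we field": 2 occurrences

"we field" (2 vs 1)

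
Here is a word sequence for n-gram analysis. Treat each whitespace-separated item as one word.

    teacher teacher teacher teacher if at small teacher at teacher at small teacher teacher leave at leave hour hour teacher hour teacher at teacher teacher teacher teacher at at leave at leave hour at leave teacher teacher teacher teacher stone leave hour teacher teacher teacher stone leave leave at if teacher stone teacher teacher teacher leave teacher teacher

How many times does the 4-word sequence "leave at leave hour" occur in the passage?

2

Scanning the 55 overlapping 4-gram windows for "leave at leave hour":
  position 15–18: leave at leave hour
  position 30–33: leave at leave hour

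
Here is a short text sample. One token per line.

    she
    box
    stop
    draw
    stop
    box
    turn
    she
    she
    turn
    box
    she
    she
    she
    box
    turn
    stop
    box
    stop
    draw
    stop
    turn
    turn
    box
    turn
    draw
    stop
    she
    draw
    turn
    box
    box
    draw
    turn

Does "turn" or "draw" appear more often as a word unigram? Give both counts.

"turn" (8 vs 5)

"turn": 8 occurrences
"draw": 5 occurrences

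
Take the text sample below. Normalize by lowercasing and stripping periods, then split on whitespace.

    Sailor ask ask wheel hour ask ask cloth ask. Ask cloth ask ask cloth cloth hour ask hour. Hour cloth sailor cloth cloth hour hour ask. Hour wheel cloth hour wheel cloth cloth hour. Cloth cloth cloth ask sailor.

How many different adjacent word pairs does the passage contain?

39 tokens → 38 bigram windows in total.
Repeated bigrams (each contributes count−1 duplicates):
  cloth cloth: 5
  ask ask: 4
  cloth hour: 4
  ask cloth: 3
  cloth ask: 3
  hour ask: 3
  ask hour: 2
  hour cloth: 2
  … (3 more repeated)
21 duplicate windows → 38 − 21 = 17 distinct.

17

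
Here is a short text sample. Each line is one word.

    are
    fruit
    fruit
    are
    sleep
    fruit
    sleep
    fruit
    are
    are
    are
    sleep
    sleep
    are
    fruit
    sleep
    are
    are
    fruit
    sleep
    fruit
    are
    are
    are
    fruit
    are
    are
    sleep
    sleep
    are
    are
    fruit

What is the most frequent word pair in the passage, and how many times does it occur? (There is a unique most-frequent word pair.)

"are are", 7 times

Bigram frequencies (highest first):
  are are: 7
  are fruit: 5
  fruit are: 4
  are sleep: 3
  sleep fruit: 3
  fruit sleep: 3
  … (3 more, each ≤ 3)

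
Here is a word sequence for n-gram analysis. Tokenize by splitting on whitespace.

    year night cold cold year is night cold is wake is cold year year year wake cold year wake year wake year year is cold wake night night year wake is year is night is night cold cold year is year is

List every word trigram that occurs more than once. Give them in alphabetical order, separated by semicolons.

cold cold year; cold year is; is night cold; is year is; night cold cold; year is night; year wake year

Trigram counts meeting the condition (more than once):
  cold cold year: 2
  cold year is: 2
  is night cold: 2
  is year is: 2
  night cold cold: 2
  year is night: 2
  year wake year: 2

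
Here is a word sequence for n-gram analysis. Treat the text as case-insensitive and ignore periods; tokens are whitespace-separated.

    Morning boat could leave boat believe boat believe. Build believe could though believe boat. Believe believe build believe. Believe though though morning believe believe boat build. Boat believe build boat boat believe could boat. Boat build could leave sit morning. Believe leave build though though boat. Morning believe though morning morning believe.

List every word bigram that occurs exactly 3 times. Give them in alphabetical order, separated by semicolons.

believe believe; believe boat; believe build

Bigram counts meeting the condition (exactly 3 times):
  believe believe: 3
  believe boat: 3
  believe build: 3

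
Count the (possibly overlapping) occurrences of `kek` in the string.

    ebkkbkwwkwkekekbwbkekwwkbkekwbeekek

Sliding a length-3 window over the 35 characters (33 positions):
  position 11–13: kek
  position 13–15: kek
  position 19–21: kek
  position 26–28: kek
  position 33–35: kek

5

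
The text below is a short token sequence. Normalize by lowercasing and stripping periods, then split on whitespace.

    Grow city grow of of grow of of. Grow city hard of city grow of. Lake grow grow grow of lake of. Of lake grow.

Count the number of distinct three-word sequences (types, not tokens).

18

25 tokens → 23 trigram windows in total.
Repeated trigrams (each contributes count−1 duplicates):
  city grow of: 2
  grow of lake: 2
  grow of of: 2
  of lake grow: 2
  of of grow: 2
5 duplicate windows → 23 − 5 = 18 distinct.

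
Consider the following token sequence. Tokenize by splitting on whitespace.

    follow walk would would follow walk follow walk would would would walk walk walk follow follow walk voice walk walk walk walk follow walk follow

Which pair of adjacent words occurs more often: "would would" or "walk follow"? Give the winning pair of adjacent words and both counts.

"would would": 3 occurrences
"walk follow": 4 occurrences

"walk follow" (4 vs 3)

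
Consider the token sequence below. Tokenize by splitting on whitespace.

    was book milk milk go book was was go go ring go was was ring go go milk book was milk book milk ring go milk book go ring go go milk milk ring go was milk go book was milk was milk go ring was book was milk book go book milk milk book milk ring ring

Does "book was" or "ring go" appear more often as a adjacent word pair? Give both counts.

"book was": 4 occurrences
"ring go": 5 occurrences

"ring go" (5 vs 4)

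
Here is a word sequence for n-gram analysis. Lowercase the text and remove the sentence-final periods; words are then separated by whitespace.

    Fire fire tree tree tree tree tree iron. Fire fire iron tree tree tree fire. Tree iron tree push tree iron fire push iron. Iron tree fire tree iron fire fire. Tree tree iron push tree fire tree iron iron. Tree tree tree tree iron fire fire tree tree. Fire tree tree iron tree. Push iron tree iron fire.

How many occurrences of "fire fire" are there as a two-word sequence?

4

Scanning the 58 overlapping bigram windows for "fire fire":
  position 1–2: fire fire
  position 9–10: fire fire
  position 30–31: fire fire
  position 46–47: fire fire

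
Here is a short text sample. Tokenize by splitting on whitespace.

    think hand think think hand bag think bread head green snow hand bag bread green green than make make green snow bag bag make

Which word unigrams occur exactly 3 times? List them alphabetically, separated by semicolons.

hand; make

Unigram counts meeting the condition (exactly 3 times):
  hand: 3
  make: 3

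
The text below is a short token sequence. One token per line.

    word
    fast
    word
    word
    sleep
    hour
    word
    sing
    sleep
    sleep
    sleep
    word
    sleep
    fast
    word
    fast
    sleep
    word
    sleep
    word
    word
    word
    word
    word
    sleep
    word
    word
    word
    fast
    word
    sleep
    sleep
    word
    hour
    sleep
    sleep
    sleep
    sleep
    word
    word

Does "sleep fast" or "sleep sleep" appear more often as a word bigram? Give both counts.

"sleep sleep" (6 vs 1)

"sleep fast": 1 occurrence
"sleep sleep": 6 occurrences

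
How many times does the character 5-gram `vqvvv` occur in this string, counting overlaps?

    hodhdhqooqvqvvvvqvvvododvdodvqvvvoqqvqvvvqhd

Sliding a length-5 window over the 44 characters (40 positions):
  position 11–15: vqvvv
  position 16–20: vqvvv
  position 29–33: vqvvv
  position 37–41: vqvvv

4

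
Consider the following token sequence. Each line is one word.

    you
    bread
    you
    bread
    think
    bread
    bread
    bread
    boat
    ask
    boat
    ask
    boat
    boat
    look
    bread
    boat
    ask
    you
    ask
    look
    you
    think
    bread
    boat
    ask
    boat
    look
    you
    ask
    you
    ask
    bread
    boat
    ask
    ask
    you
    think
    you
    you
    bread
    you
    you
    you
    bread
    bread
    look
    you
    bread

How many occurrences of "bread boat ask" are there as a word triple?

Scanning the 47 overlapping trigram windows for "bread boat ask":
  position 8–10: bread boat ask
  position 16–18: bread boat ask
  position 24–26: bread boat ask
  position 33–35: bread boat ask

4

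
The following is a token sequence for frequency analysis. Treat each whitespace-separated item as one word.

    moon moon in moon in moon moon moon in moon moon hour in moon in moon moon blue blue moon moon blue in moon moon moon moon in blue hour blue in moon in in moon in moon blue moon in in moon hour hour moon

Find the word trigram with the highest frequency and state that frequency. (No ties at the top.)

"moon in moon", 5 times

Trigram frequencies (highest first):
  moon in moon: 5
  in moon in: 4
  in moon moon: 4
  moon moon in: 3
  moon moon moon: 3
  moon moon blue: 2
  … (20 more, each ≤ 2)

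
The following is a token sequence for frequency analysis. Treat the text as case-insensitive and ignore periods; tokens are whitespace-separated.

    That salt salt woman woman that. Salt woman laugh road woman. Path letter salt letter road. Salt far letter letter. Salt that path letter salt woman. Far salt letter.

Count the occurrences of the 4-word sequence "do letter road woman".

0

Scanning the 26 overlapping 4-gram windows for "do letter road woman":
  (none found)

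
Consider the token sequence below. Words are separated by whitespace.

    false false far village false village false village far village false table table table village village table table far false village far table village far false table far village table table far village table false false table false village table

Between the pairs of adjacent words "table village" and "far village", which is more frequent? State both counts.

"table village": 2 occurrences
"far village": 4 occurrences

"far village" (4 vs 2)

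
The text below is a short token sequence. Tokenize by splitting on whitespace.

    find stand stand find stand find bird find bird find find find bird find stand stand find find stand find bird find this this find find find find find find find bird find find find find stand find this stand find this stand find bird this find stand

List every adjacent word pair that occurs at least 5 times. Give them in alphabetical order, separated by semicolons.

Bigram counts meeting the condition (at least 5 times):
  bird find: 5
  find bird: 6
  find find: 12
  find stand: 6
  stand find: 7

bird find; find bird; find find; find stand; stand find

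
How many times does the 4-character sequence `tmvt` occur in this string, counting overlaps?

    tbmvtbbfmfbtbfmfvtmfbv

Sliding a length-4 window over the 22 characters (19 positions):
  (no match at any position)

0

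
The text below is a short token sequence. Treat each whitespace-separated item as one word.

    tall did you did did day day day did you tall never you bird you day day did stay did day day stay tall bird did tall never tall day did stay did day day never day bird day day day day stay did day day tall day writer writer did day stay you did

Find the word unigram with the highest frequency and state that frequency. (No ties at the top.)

Unigram frequencies (highest first):
  day: 19
  did: 12
  tall: 6
  you: 5
  stay: 5
  never: 3
  … (2 more, each ≤ 3)

"day", 19 times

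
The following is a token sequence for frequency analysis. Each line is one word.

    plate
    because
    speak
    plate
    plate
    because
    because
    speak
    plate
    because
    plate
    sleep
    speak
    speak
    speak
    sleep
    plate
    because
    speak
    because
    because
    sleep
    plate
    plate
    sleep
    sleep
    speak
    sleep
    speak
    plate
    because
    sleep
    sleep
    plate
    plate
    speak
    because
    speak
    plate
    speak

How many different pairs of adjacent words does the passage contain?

15

40 tokens → 39 bigram windows in total.
Repeated bigrams (each contributes count−1 duplicates):
  plate because: 5
  because speak: 4
  speak plate: 4
  plate plate: 3
  sleep plate: 3
  sleep speak: 3
  because because: 2
  because sleep: 2
  … (6 more repeated)
24 duplicate windows → 39 − 24 = 15 distinct.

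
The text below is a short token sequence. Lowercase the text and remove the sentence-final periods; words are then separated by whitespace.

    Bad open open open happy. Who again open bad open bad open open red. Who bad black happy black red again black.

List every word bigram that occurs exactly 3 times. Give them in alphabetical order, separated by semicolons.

Bigram counts meeting the condition (exactly 3 times):
  bad open: 3
  open open: 3

bad open; open open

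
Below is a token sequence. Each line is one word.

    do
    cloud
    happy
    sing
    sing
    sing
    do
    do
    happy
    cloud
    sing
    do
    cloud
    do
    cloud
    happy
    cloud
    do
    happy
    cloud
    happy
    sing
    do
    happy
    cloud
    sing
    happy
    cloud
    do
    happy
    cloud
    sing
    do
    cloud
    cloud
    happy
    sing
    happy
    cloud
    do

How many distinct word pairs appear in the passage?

12

40 tokens → 39 bigram windows in total.
Repeated bigrams (each contributes count−1 duplicates):
  happy cloud: 7
  cloud do: 4
  cloud happy: 4
  do cloud: 4
  do happy: 4
  sing do: 4
  cloud sing: 3
  happy sing: 3
  … (2 more repeated)
27 duplicate windows → 39 − 27 = 12 distinct.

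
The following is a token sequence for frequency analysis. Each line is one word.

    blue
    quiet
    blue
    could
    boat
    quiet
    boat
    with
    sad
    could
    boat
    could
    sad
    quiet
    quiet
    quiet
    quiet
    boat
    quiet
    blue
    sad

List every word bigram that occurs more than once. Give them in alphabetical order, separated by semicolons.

Bigram counts meeting the condition (more than once):
  boat quiet: 2
  could boat: 2
  quiet blue: 2
  quiet boat: 2
  quiet quiet: 3

boat quiet; could boat; quiet blue; quiet boat; quiet quiet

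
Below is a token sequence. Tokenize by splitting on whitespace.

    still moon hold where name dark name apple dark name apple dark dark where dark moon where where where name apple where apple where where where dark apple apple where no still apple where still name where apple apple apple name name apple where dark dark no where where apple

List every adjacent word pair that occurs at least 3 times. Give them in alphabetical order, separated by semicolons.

Bigram counts meeting the condition (at least 3 times):
  apple apple: 3
  apple where: 5
  name apple: 4
  where apple: 3
  where dark: 3
  where where: 5

apple apple; apple where; name apple; where apple; where dark; where where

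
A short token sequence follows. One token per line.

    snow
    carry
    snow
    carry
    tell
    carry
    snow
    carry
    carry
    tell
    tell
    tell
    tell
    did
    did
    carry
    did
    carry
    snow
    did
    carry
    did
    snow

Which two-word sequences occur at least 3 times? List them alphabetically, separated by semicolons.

carry snow; did carry; snow carry; tell tell

Bigram counts meeting the condition (at least 3 times):
  carry snow: 3
  did carry: 3
  snow carry: 3
  tell tell: 3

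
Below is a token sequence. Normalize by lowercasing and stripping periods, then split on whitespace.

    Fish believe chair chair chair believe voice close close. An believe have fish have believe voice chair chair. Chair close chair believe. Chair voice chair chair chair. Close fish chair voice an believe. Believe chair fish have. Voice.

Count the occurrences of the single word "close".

Scanning the 38 tokens for "close":
  position 8: close
  position 9: close
  position 20: close
  position 28: close

4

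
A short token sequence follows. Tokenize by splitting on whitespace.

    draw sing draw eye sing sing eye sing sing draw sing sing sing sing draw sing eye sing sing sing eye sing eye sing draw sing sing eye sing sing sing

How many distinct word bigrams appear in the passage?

31 tokens → 30 bigram windows in total.
Repeated bigrams (each contributes count−1 duplicates):
  sing sing: 10
  eye sing: 6
  sing eye: 5
  draw sing: 4
  sing draw: 4
24 duplicate windows → 30 − 24 = 6 distinct.

6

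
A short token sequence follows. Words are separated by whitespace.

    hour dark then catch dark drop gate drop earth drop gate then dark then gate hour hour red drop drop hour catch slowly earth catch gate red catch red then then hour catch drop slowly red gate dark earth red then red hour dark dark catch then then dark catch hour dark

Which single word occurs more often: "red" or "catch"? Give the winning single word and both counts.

"red": 6 occurrences
"catch": 7 occurrences

"catch" (7 vs 6)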